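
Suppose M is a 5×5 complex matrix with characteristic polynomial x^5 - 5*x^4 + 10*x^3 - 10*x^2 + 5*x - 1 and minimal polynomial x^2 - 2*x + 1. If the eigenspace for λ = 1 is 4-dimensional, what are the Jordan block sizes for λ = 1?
Block sizes for λ = 1: [2, 1, 1, 1]

Step 1 — from the characteristic polynomial, algebraic multiplicity of λ = 1 is 5. From dim ker(M − (1)·I) = 4, there are exactly 4 Jordan blocks for λ = 1.
Step 2 — from the minimal polynomial, the factor (x − 1)^2 tells us the largest block for λ = 1 has size 2.
Step 3 — with total size 5, 4 blocks, and largest block 2, the block sizes (in nonincreasing order) are [2, 1, 1, 1].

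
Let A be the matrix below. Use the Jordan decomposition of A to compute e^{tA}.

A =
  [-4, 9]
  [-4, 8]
e^{tA} =
  [-6*t*exp(2*t) + exp(2*t), 9*t*exp(2*t)]
  [-4*t*exp(2*t), 6*t*exp(2*t) + exp(2*t)]

Strategy: write A = P · J · P⁻¹ where J is a Jordan canonical form, so e^{tA} = P · e^{tJ} · P⁻¹, and e^{tJ} can be computed block-by-block.

A has Jordan form
J =
  [2, 1]
  [0, 2]
(up to reordering of blocks).

Per-block formulas:
  For a 2×2 Jordan block J_2(2): exp(t · J_2(2)) = e^(2t)·(I + t·N), where N is the 2×2 nilpotent shift.

After assembling e^{tJ} and conjugating by P, we get:

e^{tA} =
  [-6*t*exp(2*t) + exp(2*t), 9*t*exp(2*t)]
  [-4*t*exp(2*t), 6*t*exp(2*t) + exp(2*t)]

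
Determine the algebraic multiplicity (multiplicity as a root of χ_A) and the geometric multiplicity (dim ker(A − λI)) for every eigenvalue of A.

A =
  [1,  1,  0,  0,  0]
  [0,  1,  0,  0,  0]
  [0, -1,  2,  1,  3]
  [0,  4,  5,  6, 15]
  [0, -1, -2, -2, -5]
λ = 1: alg = 5, geom = 3

Step 1 — factor the characteristic polynomial to read off the algebraic multiplicities:
  χ_A(x) = (x - 1)^5

Step 2 — compute geometric multiplicities via the rank-nullity identity g(λ) = n − rank(A − λI):
  rank(A − (1)·I) = 2, so dim ker(A − (1)·I) = n − 2 = 3

Summary:
  λ = 1: algebraic multiplicity = 5, geometric multiplicity = 3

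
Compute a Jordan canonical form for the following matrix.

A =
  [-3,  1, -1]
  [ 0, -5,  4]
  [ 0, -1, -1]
J_3(-3)

The characteristic polynomial is
  det(x·I − A) = x^3 + 9*x^2 + 27*x + 27 = (x + 3)^3

Eigenvalues and multiplicities (the geometric multiplicity of λ is n − rank(A − λI), which equals the number of Jordan blocks for λ):
  λ = -3: algebraic multiplicity = 3, geometric multiplicity = 1

Determining the block sizes for each eigenvalue:
  λ = -3: one block (gm = 1), so the single block has size am = 3 → block sizes [3]

Assembling the blocks gives a Jordan form
J =
  [-3,  1,  0]
  [ 0, -3,  1]
  [ 0,  0, -3]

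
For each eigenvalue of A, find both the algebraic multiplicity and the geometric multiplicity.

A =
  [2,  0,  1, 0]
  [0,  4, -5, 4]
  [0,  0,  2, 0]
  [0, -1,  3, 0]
λ = 2: alg = 4, geom = 2

Step 1 — factor the characteristic polynomial to read off the algebraic multiplicities:
  χ_A(x) = (x - 2)^4

Step 2 — compute geometric multiplicities via the rank-nullity identity g(λ) = n − rank(A − λI):
  rank(A − (2)·I) = 2, so dim ker(A − (2)·I) = n − 2 = 2

Summary:
  λ = 2: algebraic multiplicity = 4, geometric multiplicity = 2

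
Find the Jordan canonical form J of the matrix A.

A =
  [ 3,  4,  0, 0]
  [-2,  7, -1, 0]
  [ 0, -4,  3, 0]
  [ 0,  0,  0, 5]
J_1(3) ⊕ J_2(5) ⊕ J_1(5)

The characteristic polynomial is
  det(x·I − A) = x^4 - 18*x^3 + 120*x^2 - 350*x + 375 = (x - 5)^3*(x - 3)

Eigenvalues and multiplicities (the geometric multiplicity of λ is n − rank(A − λI), which equals the number of Jordan blocks for λ):
  λ = 3: algebraic multiplicity = 1, geometric multiplicity = 1
  λ = 5: algebraic multiplicity = 3, geometric multiplicity = 2

Determining the block sizes for each eigenvalue:
  λ = 3: one block (gm = 1), so the single block has size am = 1 → block sizes [1]
  λ = 5: 2 blocks summing to 3 forces exactly one block of size 2 and the rest size 1 → block sizes [2, 1]

Assembling the blocks gives a Jordan form
J =
  [3, 0, 0, 0]
  [0, 5, 1, 0]
  [0, 0, 5, 0]
  [0, 0, 0, 5]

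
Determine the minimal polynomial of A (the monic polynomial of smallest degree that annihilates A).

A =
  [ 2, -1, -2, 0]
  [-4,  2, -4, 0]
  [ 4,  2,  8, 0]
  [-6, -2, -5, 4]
x^2 - 8*x + 16

The characteristic polynomial is χ_A(x) = (x - 4)^4, so the eigenvalues are known. The minimal polynomial is
  m_A(x) = Π_λ (x − λ)^{k_λ}
where k_λ is the size of the *largest* Jordan block for λ (equivalently, the smallest k with (A − λI)^k v = 0 for every generalised eigenvector v of λ).

  λ = 4: largest Jordan block has size 2, contributing (x − 4)^2

So m_A(x) = (x - 4)^2 = x^2 - 8*x + 16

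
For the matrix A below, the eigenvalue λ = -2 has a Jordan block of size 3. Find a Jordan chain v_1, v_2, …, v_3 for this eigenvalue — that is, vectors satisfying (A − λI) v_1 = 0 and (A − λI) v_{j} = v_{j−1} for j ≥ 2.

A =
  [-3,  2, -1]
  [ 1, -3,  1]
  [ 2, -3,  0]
A Jordan chain for λ = -2 of length 3:
v_1 = (1, 0, -1)ᵀ
v_2 = (-1, 1, 2)ᵀ
v_3 = (1, 0, 0)ᵀ

Let N = A − (-2)·I. We want v_3 with N^3 v_3 = 0 but N^2 v_3 ≠ 0; then v_{j-1} := N · v_j for j = 3, …, 2.

Pick v_3 = (1, 0, 0)ᵀ.
Then v_2 = N · v_3 = (-1, 1, 2)ᵀ.
Then v_1 = N · v_2 = (1, 0, -1)ᵀ.

Sanity check: (A − (-2)·I) v_1 = (0, 0, 0)ᵀ = 0. ✓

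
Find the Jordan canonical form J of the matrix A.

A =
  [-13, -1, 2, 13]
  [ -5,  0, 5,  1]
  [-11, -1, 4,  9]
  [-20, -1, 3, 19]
J_2(1) ⊕ J_2(4)

The characteristic polynomial is
  det(x·I − A) = x^4 - 10*x^3 + 33*x^2 - 40*x + 16 = (x - 4)^2*(x - 1)^2

Eigenvalues and multiplicities (the geometric multiplicity of λ is n − rank(A − λI), which equals the number of Jordan blocks for λ):
  λ = 1: algebraic multiplicity = 2, geometric multiplicity = 1
  λ = 4: algebraic multiplicity = 2, geometric multiplicity = 1

Determining the block sizes for each eigenvalue:
  λ = 1: one block (gm = 1), so the single block has size am = 2 → block sizes [2]
  λ = 4: one block (gm = 1), so the single block has size am = 2 → block sizes [2]

Assembling the blocks gives a Jordan form
J =
  [1, 1, 0, 0]
  [0, 1, 0, 0]
  [0, 0, 4, 1]
  [0, 0, 0, 4]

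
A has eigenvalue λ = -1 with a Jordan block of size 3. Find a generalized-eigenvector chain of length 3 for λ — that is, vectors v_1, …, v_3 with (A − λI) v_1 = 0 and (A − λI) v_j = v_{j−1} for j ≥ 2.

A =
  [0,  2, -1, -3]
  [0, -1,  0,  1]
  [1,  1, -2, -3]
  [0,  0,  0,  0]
A Jordan chain for λ = -1 of length 3:
v_1 = (1, 0, 1, 0)ᵀ
v_2 = (2, 0, 1, 0)ᵀ
v_3 = (0, 1, 0, 0)ᵀ

Let N = A − (-1)·I. We want v_3 with N^3 v_3 = 0 but N^2 v_3 ≠ 0; then v_{j-1} := N · v_j for j = 3, …, 2.

Pick v_3 = (0, 1, 0, 0)ᵀ.
Then v_2 = N · v_3 = (2, 0, 1, 0)ᵀ.
Then v_1 = N · v_2 = (1, 0, 1, 0)ᵀ.

Sanity check: (A − (-1)·I) v_1 = (0, 0, 0, 0)ᵀ = 0. ✓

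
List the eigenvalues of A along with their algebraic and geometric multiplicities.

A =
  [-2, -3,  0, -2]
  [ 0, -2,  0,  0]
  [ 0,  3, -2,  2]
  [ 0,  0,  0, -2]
λ = -2: alg = 4, geom = 3

Step 1 — factor the characteristic polynomial to read off the algebraic multiplicities:
  χ_A(x) = (x + 2)^4

Step 2 — compute geometric multiplicities via the rank-nullity identity g(λ) = n − rank(A − λI):
  rank(A − (-2)·I) = 1, so dim ker(A − (-2)·I) = n − 1 = 3

Summary:
  λ = -2: algebraic multiplicity = 4, geometric multiplicity = 3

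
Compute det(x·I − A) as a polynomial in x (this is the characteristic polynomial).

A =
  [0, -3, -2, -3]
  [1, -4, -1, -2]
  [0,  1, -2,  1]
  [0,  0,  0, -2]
x^4 + 8*x^3 + 24*x^2 + 32*x + 16

Expanding det(x·I − A) (e.g. by cofactor expansion or by noting that A is similar to its Jordan form J, which has the same characteristic polynomial as A) gives
  χ_A(x) = x^4 + 8*x^3 + 24*x^2 + 32*x + 16
which factors as (x + 2)^4. The eigenvalues (with algebraic multiplicities) are λ = -2 with multiplicity 4.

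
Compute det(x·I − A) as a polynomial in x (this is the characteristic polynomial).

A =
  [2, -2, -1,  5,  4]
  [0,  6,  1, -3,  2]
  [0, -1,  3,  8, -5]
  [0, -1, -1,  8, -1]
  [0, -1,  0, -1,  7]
x^5 - 26*x^4 + 264*x^3 - 1296*x^2 + 3024*x - 2592

Expanding det(x·I − A) (e.g. by cofactor expansion or by noting that A is similar to its Jordan form J, which has the same characteristic polynomial as A) gives
  χ_A(x) = x^5 - 26*x^4 + 264*x^3 - 1296*x^2 + 3024*x - 2592
which factors as (x - 6)^4*(x - 2). The eigenvalues (with algebraic multiplicities) are λ = 2 with multiplicity 1, λ = 6 with multiplicity 4.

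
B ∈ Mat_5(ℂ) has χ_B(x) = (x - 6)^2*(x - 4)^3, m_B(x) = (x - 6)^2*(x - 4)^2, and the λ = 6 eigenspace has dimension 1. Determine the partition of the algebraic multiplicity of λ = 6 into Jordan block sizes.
Block sizes for λ = 6: [2]

Step 1 — from the characteristic polynomial, algebraic multiplicity of λ = 6 is 2. From dim ker(B − (6)·I) = 1, there are exactly 1 Jordan blocks for λ = 6.
Step 2 — from the minimal polynomial, the factor (x − 6)^2 tells us the largest block for λ = 6 has size 2.
Step 3 — with total size 2, 1 blocks, and largest block 2, the block sizes (in nonincreasing order) are [2].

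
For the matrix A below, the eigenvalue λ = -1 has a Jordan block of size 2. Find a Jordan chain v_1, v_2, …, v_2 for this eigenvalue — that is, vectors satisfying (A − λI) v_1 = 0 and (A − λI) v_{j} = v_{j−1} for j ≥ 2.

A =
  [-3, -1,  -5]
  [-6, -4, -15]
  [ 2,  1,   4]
A Jordan chain for λ = -1 of length 2:
v_1 = (-2, -6, 2)ᵀ
v_2 = (1, 0, 0)ᵀ

Let N = A − (-1)·I. We want v_2 with N^2 v_2 = 0 but N^1 v_2 ≠ 0; then v_{j-1} := N · v_j for j = 2, …, 2.

Pick v_2 = (1, 0, 0)ᵀ.
Then v_1 = N · v_2 = (-2, -6, 2)ᵀ.

Sanity check: (A − (-1)·I) v_1 = (0, 0, 0)ᵀ = 0. ✓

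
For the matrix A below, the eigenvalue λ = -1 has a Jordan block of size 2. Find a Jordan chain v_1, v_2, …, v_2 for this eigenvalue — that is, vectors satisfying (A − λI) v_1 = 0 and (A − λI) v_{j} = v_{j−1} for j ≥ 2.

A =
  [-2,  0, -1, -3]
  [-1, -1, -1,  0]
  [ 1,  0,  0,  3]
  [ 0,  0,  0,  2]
A Jordan chain for λ = -1 of length 2:
v_1 = (-1, -1, 1, 0)ᵀ
v_2 = (1, 0, 0, 0)ᵀ

Let N = A − (-1)·I. We want v_2 with N^2 v_2 = 0 but N^1 v_2 ≠ 0; then v_{j-1} := N · v_j for j = 2, …, 2.

Pick v_2 = (1, 0, 0, 0)ᵀ.
Then v_1 = N · v_2 = (-1, -1, 1, 0)ᵀ.

Sanity check: (A − (-1)·I) v_1 = (0, 0, 0, 0)ᵀ = 0. ✓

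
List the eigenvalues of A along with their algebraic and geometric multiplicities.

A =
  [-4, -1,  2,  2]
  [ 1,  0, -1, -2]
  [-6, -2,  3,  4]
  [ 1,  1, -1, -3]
λ = -1: alg = 4, geom = 2

Step 1 — factor the characteristic polynomial to read off the algebraic multiplicities:
  χ_A(x) = (x + 1)^4

Step 2 — compute geometric multiplicities via the rank-nullity identity g(λ) = n − rank(A − λI):
  rank(A − (-1)·I) = 2, so dim ker(A − (-1)·I) = n − 2 = 2

Summary:
  λ = -1: algebraic multiplicity = 4, geometric multiplicity = 2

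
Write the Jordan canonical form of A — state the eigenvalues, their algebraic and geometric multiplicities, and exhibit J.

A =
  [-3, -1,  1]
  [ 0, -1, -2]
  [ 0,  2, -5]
J_2(-3) ⊕ J_1(-3)

The characteristic polynomial is
  det(x·I − A) = x^3 + 9*x^2 + 27*x + 27 = (x + 3)^3

Eigenvalues and multiplicities (the geometric multiplicity of λ is n − rank(A − λI), which equals the number of Jordan blocks for λ):
  λ = -3: algebraic multiplicity = 3, geometric multiplicity = 2

Determining the block sizes for each eigenvalue:
  λ = -3: 2 blocks summing to 3 forces exactly one block of size 2 and the rest size 1 → block sizes [2, 1]

Assembling the blocks gives a Jordan form
J =
  [-3,  1,  0]
  [ 0, -3,  0]
  [ 0,  0, -3]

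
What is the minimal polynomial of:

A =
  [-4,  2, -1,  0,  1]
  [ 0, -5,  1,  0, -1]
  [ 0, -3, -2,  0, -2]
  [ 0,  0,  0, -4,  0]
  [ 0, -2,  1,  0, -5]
x^3 + 12*x^2 + 48*x + 64

The characteristic polynomial is χ_A(x) = (x + 4)^5, so the eigenvalues are known. The minimal polynomial is
  m_A(x) = Π_λ (x − λ)^{k_λ}
where k_λ is the size of the *largest* Jordan block for λ (equivalently, the smallest k with (A − λI)^k v = 0 for every generalised eigenvector v of λ).

  λ = -4: largest Jordan block has size 3, contributing (x + 4)^3

So m_A(x) = (x + 4)^3 = x^3 + 12*x^2 + 48*x + 64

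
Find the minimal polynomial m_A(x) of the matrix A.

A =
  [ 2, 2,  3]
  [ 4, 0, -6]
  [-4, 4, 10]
x^2 - 8*x + 16

The characteristic polynomial is χ_A(x) = (x - 4)^3, so the eigenvalues are known. The minimal polynomial is
  m_A(x) = Π_λ (x − λ)^{k_λ}
where k_λ is the size of the *largest* Jordan block for λ (equivalently, the smallest k with (A − λI)^k v = 0 for every generalised eigenvector v of λ).

  λ = 4: largest Jordan block has size 2, contributing (x − 4)^2

So m_A(x) = (x - 4)^2 = x^2 - 8*x + 16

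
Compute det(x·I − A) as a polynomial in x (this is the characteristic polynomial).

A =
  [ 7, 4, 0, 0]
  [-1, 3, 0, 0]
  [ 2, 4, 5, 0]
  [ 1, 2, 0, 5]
x^4 - 20*x^3 + 150*x^2 - 500*x + 625

Expanding det(x·I − A) (e.g. by cofactor expansion or by noting that A is similar to its Jordan form J, which has the same characteristic polynomial as A) gives
  χ_A(x) = x^4 - 20*x^3 + 150*x^2 - 500*x + 625
which factors as (x - 5)^4. The eigenvalues (with algebraic multiplicities) are λ = 5 with multiplicity 4.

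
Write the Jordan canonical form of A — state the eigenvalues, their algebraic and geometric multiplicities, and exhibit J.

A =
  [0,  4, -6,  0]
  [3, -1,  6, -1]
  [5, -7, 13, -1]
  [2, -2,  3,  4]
J_3(4) ⊕ J_1(4)

The characteristic polynomial is
  det(x·I − A) = x^4 - 16*x^3 + 96*x^2 - 256*x + 256 = (x - 4)^4

Eigenvalues and multiplicities (the geometric multiplicity of λ is n − rank(A − λI), which equals the number of Jordan blocks for λ):
  λ = 4: algebraic multiplicity = 4, geometric multiplicity = 2

Determining the block sizes for each eigenvalue:
  λ = 4: with am = 4 and gm = 2, the partition is not yet determined (e.g. several partitions of 4 into 2 parts exist). Let N = A − (4)·I. Computing rank(N^1) = 2, rank(N^2) = 1, rank(N^3) = 0; the number of blocks of size ≥ j is rank(N^{j−1}) − rank(N^j), giving [2, 1, 1]. So we have 1 block(s) of size 3, 1 block(s) of size 1 → block sizes [3, 1]

Assembling the blocks gives a Jordan form
J =
  [4, 1, 0, 0]
  [0, 4, 1, 0]
  [0, 0, 4, 0]
  [0, 0, 0, 4]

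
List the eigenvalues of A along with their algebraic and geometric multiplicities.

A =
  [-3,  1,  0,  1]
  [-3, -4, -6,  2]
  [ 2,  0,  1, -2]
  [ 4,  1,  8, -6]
λ = -3: alg = 4, geom = 2

Step 1 — factor the characteristic polynomial to read off the algebraic multiplicities:
  χ_A(x) = (x + 3)^4

Step 2 — compute geometric multiplicities via the rank-nullity identity g(λ) = n − rank(A − λI):
  rank(A − (-3)·I) = 2, so dim ker(A − (-3)·I) = n − 2 = 2

Summary:
  λ = -3: algebraic multiplicity = 4, geometric multiplicity = 2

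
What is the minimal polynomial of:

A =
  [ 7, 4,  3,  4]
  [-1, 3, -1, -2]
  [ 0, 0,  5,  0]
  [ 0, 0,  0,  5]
x^3 - 15*x^2 + 75*x - 125

The characteristic polynomial is χ_A(x) = (x - 5)^4, so the eigenvalues are known. The minimal polynomial is
  m_A(x) = Π_λ (x − λ)^{k_λ}
where k_λ is the size of the *largest* Jordan block for λ (equivalently, the smallest k with (A − λI)^k v = 0 for every generalised eigenvector v of λ).

  λ = 5: largest Jordan block has size 3, contributing (x − 5)^3

So m_A(x) = (x - 5)^3 = x^3 - 15*x^2 + 75*x - 125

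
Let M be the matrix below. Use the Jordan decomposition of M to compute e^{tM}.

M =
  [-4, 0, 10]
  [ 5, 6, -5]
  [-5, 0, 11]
e^{tM} =
  [-exp(6*t) + 2*exp(t), 0, 2*exp(6*t) - 2*exp(t)]
  [exp(6*t) - exp(t), exp(6*t), -exp(6*t) + exp(t)]
  [-exp(6*t) + exp(t), 0, 2*exp(6*t) - exp(t)]

Strategy: write M = P · J · P⁻¹ where J is a Jordan canonical form, so e^{tM} = P · e^{tJ} · P⁻¹, and e^{tJ} can be computed block-by-block.

M has Jordan form
J =
  [1, 0, 0]
  [0, 6, 0]
  [0, 0, 6]
(up to reordering of blocks).

Per-block formulas:
  For a 1×1 block at λ = 6: exp(t · [6]) = [e^(6t)].
  For a 1×1 block at λ = 1: exp(t · [1]) = [e^(1t)].

After assembling e^{tJ} and conjugating by P, we get:

e^{tM} =
  [-exp(6*t) + 2*exp(t), 0, 2*exp(6*t) - 2*exp(t)]
  [exp(6*t) - exp(t), exp(6*t), -exp(6*t) + exp(t)]
  [-exp(6*t) + exp(t), 0, 2*exp(6*t) - exp(t)]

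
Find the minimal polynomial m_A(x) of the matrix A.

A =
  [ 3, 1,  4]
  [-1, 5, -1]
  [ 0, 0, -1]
x^3 - 7*x^2 + 8*x + 16

The characteristic polynomial is χ_A(x) = (x - 4)^2*(x + 1), so the eigenvalues are known. The minimal polynomial is
  m_A(x) = Π_λ (x − λ)^{k_λ}
where k_λ is the size of the *largest* Jordan block for λ (equivalently, the smallest k with (A − λI)^k v = 0 for every generalised eigenvector v of λ).

  λ = -1: largest Jordan block has size 1, contributing (x + 1)
  λ = 4: largest Jordan block has size 2, contributing (x − 4)^2

So m_A(x) = (x - 4)^2*(x + 1) = x^3 - 7*x^2 + 8*x + 16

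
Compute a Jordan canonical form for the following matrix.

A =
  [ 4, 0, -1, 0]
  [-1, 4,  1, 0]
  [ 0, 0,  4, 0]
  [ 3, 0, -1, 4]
J_3(4) ⊕ J_1(4)

The characteristic polynomial is
  det(x·I − A) = x^4 - 16*x^3 + 96*x^2 - 256*x + 256 = (x - 4)^4

Eigenvalues and multiplicities (the geometric multiplicity of λ is n − rank(A − λI), which equals the number of Jordan blocks for λ):
  λ = 4: algebraic multiplicity = 4, geometric multiplicity = 2

Determining the block sizes for each eigenvalue:
  λ = 4: with am = 4 and gm = 2, the partition is not yet determined (e.g. several partitions of 4 into 2 parts exist). Let N = A − (4)·I. Computing rank(N^1) = 2, rank(N^2) = 1, rank(N^3) = 0; the number of blocks of size ≥ j is rank(N^{j−1}) − rank(N^j), giving [2, 1, 1]. So we have 1 block(s) of size 3, 1 block(s) of size 1 → block sizes [3, 1]

Assembling the blocks gives a Jordan form
J =
  [4, 1, 0, 0]
  [0, 4, 1, 0]
  [0, 0, 4, 0]
  [0, 0, 0, 4]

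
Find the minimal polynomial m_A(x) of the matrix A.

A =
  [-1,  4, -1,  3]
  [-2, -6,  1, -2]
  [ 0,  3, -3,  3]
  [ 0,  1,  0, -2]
x^3 + 9*x^2 + 27*x + 27

The characteristic polynomial is χ_A(x) = (x + 3)^4, so the eigenvalues are known. The minimal polynomial is
  m_A(x) = Π_λ (x − λ)^{k_λ}
where k_λ is the size of the *largest* Jordan block for λ (equivalently, the smallest k with (A − λI)^k v = 0 for every generalised eigenvector v of λ).

  λ = -3: largest Jordan block has size 3, contributing (x + 3)^3

So m_A(x) = (x + 3)^3 = x^3 + 9*x^2 + 27*x + 27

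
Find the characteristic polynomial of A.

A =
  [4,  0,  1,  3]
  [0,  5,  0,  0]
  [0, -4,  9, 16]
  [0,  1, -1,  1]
x^4 - 19*x^3 + 135*x^2 - 425*x + 500

Expanding det(x·I − A) (e.g. by cofactor expansion or by noting that A is similar to its Jordan form J, which has the same characteristic polynomial as A) gives
  χ_A(x) = x^4 - 19*x^3 + 135*x^2 - 425*x + 500
which factors as (x - 5)^3*(x - 4). The eigenvalues (with algebraic multiplicities) are λ = 4 with multiplicity 1, λ = 5 with multiplicity 3.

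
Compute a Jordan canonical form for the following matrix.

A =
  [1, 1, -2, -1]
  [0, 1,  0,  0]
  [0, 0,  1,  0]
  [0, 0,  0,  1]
J_2(1) ⊕ J_1(1) ⊕ J_1(1)

The characteristic polynomial is
  det(x·I − A) = x^4 - 4*x^3 + 6*x^2 - 4*x + 1 = (x - 1)^4

Eigenvalues and multiplicities (the geometric multiplicity of λ is n − rank(A − λI), which equals the number of Jordan blocks for λ):
  λ = 1: algebraic multiplicity = 4, geometric multiplicity = 3

Determining the block sizes for each eigenvalue:
  λ = 1: 3 blocks summing to 4 forces exactly one block of size 2 and the rest size 1 → block sizes [2, 1, 1]

Assembling the blocks gives a Jordan form
J =
  [1, 1, 0, 0]
  [0, 1, 0, 0]
  [0, 0, 1, 0]
  [0, 0, 0, 1]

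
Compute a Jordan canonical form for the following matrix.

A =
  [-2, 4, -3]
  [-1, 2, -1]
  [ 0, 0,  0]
J_3(0)

The characteristic polynomial is
  det(x·I − A) = x^3

Eigenvalues and multiplicities (the geometric multiplicity of λ is n − rank(A − λI), which equals the number of Jordan blocks for λ):
  λ = 0: algebraic multiplicity = 3, geometric multiplicity = 1

Determining the block sizes for each eigenvalue:
  λ = 0: one block (gm = 1), so the single block has size am = 3 → block sizes [3]

Assembling the blocks gives a Jordan form
J =
  [0, 1, 0]
  [0, 0, 1]
  [0, 0, 0]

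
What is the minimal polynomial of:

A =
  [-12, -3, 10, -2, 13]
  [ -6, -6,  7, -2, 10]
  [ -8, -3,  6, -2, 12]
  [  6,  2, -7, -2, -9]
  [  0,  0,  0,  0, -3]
x^3 + 10*x^2 + 33*x + 36

The characteristic polynomial is χ_A(x) = (x + 3)^3*(x + 4)^2, so the eigenvalues are known. The minimal polynomial is
  m_A(x) = Π_λ (x − λ)^{k_λ}
where k_λ is the size of the *largest* Jordan block for λ (equivalently, the smallest k with (A − λI)^k v = 0 for every generalised eigenvector v of λ).

  λ = -4: largest Jordan block has size 1, contributing (x + 4)
  λ = -3: largest Jordan block has size 2, contributing (x + 3)^2

So m_A(x) = (x + 3)^2*(x + 4) = x^3 + 10*x^2 + 33*x + 36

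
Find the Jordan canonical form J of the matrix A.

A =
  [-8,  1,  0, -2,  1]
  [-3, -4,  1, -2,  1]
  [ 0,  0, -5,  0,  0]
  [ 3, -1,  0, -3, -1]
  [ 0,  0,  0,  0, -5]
J_3(-5) ⊕ J_1(-5) ⊕ J_1(-5)

The characteristic polynomial is
  det(x·I − A) = x^5 + 25*x^4 + 250*x^3 + 1250*x^2 + 3125*x + 3125 = (x + 5)^5

Eigenvalues and multiplicities (the geometric multiplicity of λ is n − rank(A − λI), which equals the number of Jordan blocks for λ):
  λ = -5: algebraic multiplicity = 5, geometric multiplicity = 3

Determining the block sizes for each eigenvalue:
  λ = -5: with am = 5 and gm = 3, the partition is not yet determined (e.g. several partitions of 5 into 3 parts exist). Let N = A − (-5)·I. Computing rank(N^1) = 2, rank(N^2) = 1, rank(N^3) = 0; the number of blocks of size ≥ j is rank(N^{j−1}) − rank(N^j), giving [3, 1, 1]. So we have 1 block(s) of size 3, 2 block(s) of size 1 → block sizes [3, 1, 1]

Assembling the blocks gives a Jordan form
J =
  [-5,  1,  0,  0,  0]
  [ 0, -5,  1,  0,  0]
  [ 0,  0, -5,  0,  0]
  [ 0,  0,  0, -5,  0]
  [ 0,  0,  0,  0, -5]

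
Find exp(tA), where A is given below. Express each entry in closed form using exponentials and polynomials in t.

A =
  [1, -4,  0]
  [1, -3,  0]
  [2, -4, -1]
e^{tA} =
  [2*t*exp(-t) + exp(-t), -4*t*exp(-t), 0]
  [t*exp(-t), -2*t*exp(-t) + exp(-t), 0]
  [2*t*exp(-t), -4*t*exp(-t), exp(-t)]

Strategy: write A = P · J · P⁻¹ where J is a Jordan canonical form, so e^{tA} = P · e^{tJ} · P⁻¹, and e^{tJ} can be computed block-by-block.

A has Jordan form
J =
  [-1,  1,  0]
  [ 0, -1,  0]
  [ 0,  0, -1]
(up to reordering of blocks).

Per-block formulas:
  For a 2×2 Jordan block J_2(-1): exp(t · J_2(-1)) = e^(-1t)·(I + t·N), where N is the 2×2 nilpotent shift.
  For a 1×1 block at λ = -1: exp(t · [-1]) = [e^(-1t)].

After assembling e^{tJ} and conjugating by P, we get:

e^{tA} =
  [2*t*exp(-t) + exp(-t), -4*t*exp(-t), 0]
  [t*exp(-t), -2*t*exp(-t) + exp(-t), 0]
  [2*t*exp(-t), -4*t*exp(-t), exp(-t)]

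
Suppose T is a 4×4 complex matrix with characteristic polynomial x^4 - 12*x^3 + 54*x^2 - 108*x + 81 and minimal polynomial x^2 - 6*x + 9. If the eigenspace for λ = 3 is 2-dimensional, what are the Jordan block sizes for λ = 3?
Block sizes for λ = 3: [2, 2]

Step 1 — from the characteristic polynomial, algebraic multiplicity of λ = 3 is 4. From dim ker(T − (3)·I) = 2, there are exactly 2 Jordan blocks for λ = 3.
Step 2 — from the minimal polynomial, the factor (x − 3)^2 tells us the largest block for λ = 3 has size 2.
Step 3 — with total size 4, 2 blocks, and largest block 2, the block sizes (in nonincreasing order) are [2, 2].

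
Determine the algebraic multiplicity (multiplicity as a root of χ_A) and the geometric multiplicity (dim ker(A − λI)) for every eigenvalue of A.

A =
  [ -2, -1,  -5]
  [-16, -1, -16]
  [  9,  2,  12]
λ = 3: alg = 3, geom = 1

Step 1 — factor the characteristic polynomial to read off the algebraic multiplicities:
  χ_A(x) = (x - 3)^3

Step 2 — compute geometric multiplicities via the rank-nullity identity g(λ) = n − rank(A − λI):
  rank(A − (3)·I) = 2, so dim ker(A − (3)·I) = n − 2 = 1

Summary:
  λ = 3: algebraic multiplicity = 3, geometric multiplicity = 1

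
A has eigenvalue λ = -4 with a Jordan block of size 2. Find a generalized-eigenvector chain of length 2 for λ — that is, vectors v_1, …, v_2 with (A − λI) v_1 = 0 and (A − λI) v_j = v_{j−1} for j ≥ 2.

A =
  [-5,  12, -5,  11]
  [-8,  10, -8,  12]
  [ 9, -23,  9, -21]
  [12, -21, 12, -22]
A Jordan chain for λ = -4 of length 2:
v_1 = (-3, -6, 6, 9)ᵀ
v_2 = (1, -1, -2, 0)ᵀ

Let N = A − (-4)·I. We want v_2 with N^2 v_2 = 0 but N^1 v_2 ≠ 0; then v_{j-1} := N · v_j for j = 2, …, 2.

Pick v_2 = (1, -1, -2, 0)ᵀ.
Then v_1 = N · v_2 = (-3, -6, 6, 9)ᵀ.

Sanity check: (A − (-4)·I) v_1 = (0, 0, 0, 0)ᵀ = 0. ✓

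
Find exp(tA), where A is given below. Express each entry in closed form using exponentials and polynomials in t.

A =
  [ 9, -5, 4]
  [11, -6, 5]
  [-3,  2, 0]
e^{tA} =
  [-3*t^2*exp(t)/2 + 8*t*exp(t) + exp(t), 3*t^2*exp(t)/2 - 5*t*exp(t), 3*t^2*exp(t)/2 + 4*t*exp(t)]
  [-2*t^2*exp(t) + 11*t*exp(t), 2*t^2*exp(t) - 7*t*exp(t) + exp(t), 2*t^2*exp(t) + 5*t*exp(t)]
  [t^2*exp(t)/2 - 3*t*exp(t), -t^2*exp(t)/2 + 2*t*exp(t), -t^2*exp(t)/2 - t*exp(t) + exp(t)]

Strategy: write A = P · J · P⁻¹ where J is a Jordan canonical form, so e^{tA} = P · e^{tJ} · P⁻¹, and e^{tJ} can be computed block-by-block.

A has Jordan form
J =
  [1, 1, 0]
  [0, 1, 1]
  [0, 0, 1]
(up to reordering of blocks).

Per-block formulas:
  For a 3×3 Jordan block J_3(1): exp(t · J_3(1)) = e^(1t)·(I + t·N + (t^2/2)·N^2), where N is the 3×3 nilpotent shift.

After assembling e^{tJ} and conjugating by P, we get:

e^{tA} =
  [-3*t^2*exp(t)/2 + 8*t*exp(t) + exp(t), 3*t^2*exp(t)/2 - 5*t*exp(t), 3*t^2*exp(t)/2 + 4*t*exp(t)]
  [-2*t^2*exp(t) + 11*t*exp(t), 2*t^2*exp(t) - 7*t*exp(t) + exp(t), 2*t^2*exp(t) + 5*t*exp(t)]
  [t^2*exp(t)/2 - 3*t*exp(t), -t^2*exp(t)/2 + 2*t*exp(t), -t^2*exp(t)/2 - t*exp(t) + exp(t)]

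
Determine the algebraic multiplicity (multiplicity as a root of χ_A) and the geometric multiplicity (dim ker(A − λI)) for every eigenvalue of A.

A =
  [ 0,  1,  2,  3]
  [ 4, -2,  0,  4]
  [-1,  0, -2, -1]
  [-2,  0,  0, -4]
λ = -2: alg = 4, geom = 2

Step 1 — factor the characteristic polynomial to read off the algebraic multiplicities:
  χ_A(x) = (x + 2)^4

Step 2 — compute geometric multiplicities via the rank-nullity identity g(λ) = n − rank(A − λI):
  rank(A − (-2)·I) = 2, so dim ker(A − (-2)·I) = n − 2 = 2

Summary:
  λ = -2: algebraic multiplicity = 4, geometric multiplicity = 2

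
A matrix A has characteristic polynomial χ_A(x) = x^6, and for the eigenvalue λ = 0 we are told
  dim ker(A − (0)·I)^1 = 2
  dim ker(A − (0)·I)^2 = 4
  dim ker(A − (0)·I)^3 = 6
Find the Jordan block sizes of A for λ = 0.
Block sizes for λ = 0: [3, 3]

From the dimensions of kernels of powers, the number of Jordan blocks of size at least j is d_j − d_{j−1} where d_j = dim ker(N^j) (with d_0 = 0). Computing the differences gives [2, 2, 2].
The number of blocks of size exactly k is (#blocks of size ≥ k) − (#blocks of size ≥ k + 1), so the partition is: 2 block(s) of size 3.
In nonincreasing order the block sizes are [3, 3].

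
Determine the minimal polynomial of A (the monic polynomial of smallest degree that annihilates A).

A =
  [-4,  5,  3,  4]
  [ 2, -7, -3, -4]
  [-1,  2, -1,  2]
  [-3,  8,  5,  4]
x^3 + 6*x^2 + 12*x + 8

The characteristic polynomial is χ_A(x) = (x + 2)^4, so the eigenvalues are known. The minimal polynomial is
  m_A(x) = Π_λ (x − λ)^{k_λ}
where k_λ is the size of the *largest* Jordan block for λ (equivalently, the smallest k with (A − λI)^k v = 0 for every generalised eigenvector v of λ).

  λ = -2: largest Jordan block has size 3, contributing (x + 2)^3

So m_A(x) = (x + 2)^3 = x^3 + 6*x^2 + 12*x + 8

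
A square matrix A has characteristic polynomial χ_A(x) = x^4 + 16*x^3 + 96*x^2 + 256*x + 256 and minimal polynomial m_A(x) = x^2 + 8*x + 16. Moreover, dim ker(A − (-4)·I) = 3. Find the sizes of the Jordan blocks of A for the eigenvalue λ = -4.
Block sizes for λ = -4: [2, 1, 1]

Step 1 — from the characteristic polynomial, algebraic multiplicity of λ = -4 is 4. From dim ker(A − (-4)·I) = 3, there are exactly 3 Jordan blocks for λ = -4.
Step 2 — from the minimal polynomial, the factor (x + 4)^2 tells us the largest block for λ = -4 has size 2.
Step 3 — with total size 4, 3 blocks, and largest block 2, the block sizes (in nonincreasing order) are [2, 1, 1].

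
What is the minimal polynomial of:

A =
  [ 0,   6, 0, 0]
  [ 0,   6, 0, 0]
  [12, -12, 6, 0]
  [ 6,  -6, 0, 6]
x^2 - 6*x

The characteristic polynomial is χ_A(x) = x*(x - 6)^3, so the eigenvalues are known. The minimal polynomial is
  m_A(x) = Π_λ (x − λ)^{k_λ}
where k_λ is the size of the *largest* Jordan block for λ (equivalently, the smallest k with (A − λI)^k v = 0 for every generalised eigenvector v of λ).

  λ = 0: largest Jordan block has size 1, contributing (x − 0)
  λ = 6: largest Jordan block has size 1, contributing (x − 6)

So m_A(x) = x*(x - 6) = x^2 - 6*x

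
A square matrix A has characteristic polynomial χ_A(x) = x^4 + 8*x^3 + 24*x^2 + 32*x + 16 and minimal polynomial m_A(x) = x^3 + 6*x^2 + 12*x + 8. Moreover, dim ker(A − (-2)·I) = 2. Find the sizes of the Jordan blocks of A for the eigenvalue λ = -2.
Block sizes for λ = -2: [3, 1]

Step 1 — from the characteristic polynomial, algebraic multiplicity of λ = -2 is 4. From dim ker(A − (-2)·I) = 2, there are exactly 2 Jordan blocks for λ = -2.
Step 2 — from the minimal polynomial, the factor (x + 2)^3 tells us the largest block for λ = -2 has size 3.
Step 3 — with total size 4, 2 blocks, and largest block 3, the block sizes (in nonincreasing order) are [3, 1].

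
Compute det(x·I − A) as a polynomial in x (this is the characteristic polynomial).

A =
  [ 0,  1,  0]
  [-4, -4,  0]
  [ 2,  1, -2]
x^3 + 6*x^2 + 12*x + 8

Expanding det(x·I − A) (e.g. by cofactor expansion or by noting that A is similar to its Jordan form J, which has the same characteristic polynomial as A) gives
  χ_A(x) = x^3 + 6*x^2 + 12*x + 8
which factors as (x + 2)^3. The eigenvalues (with algebraic multiplicities) are λ = -2 with multiplicity 3.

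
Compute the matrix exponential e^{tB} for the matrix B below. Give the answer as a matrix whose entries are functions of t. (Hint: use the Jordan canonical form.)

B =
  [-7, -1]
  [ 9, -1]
e^{tB} =
  [-3*t*exp(-4*t) + exp(-4*t), -t*exp(-4*t)]
  [9*t*exp(-4*t), 3*t*exp(-4*t) + exp(-4*t)]

Strategy: write B = P · J · P⁻¹ where J is a Jordan canonical form, so e^{tB} = P · e^{tJ} · P⁻¹, and e^{tJ} can be computed block-by-block.

B has Jordan form
J =
  [-4,  1]
  [ 0, -4]
(up to reordering of blocks).

Per-block formulas:
  For a 2×2 Jordan block J_2(-4): exp(t · J_2(-4)) = e^(-4t)·(I + t·N), where N is the 2×2 nilpotent shift.

After assembling e^{tJ} and conjugating by P, we get:

e^{tB} =
  [-3*t*exp(-4*t) + exp(-4*t), -t*exp(-4*t)]
  [9*t*exp(-4*t), 3*t*exp(-4*t) + exp(-4*t)]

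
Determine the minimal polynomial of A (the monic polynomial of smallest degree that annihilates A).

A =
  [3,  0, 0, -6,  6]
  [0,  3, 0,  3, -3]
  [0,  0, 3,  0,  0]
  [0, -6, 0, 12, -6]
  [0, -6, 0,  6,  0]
x^2 - 9*x + 18

The characteristic polynomial is χ_A(x) = (x - 6)^2*(x - 3)^3, so the eigenvalues are known. The minimal polynomial is
  m_A(x) = Π_λ (x − λ)^{k_λ}
where k_λ is the size of the *largest* Jordan block for λ (equivalently, the smallest k with (A − λI)^k v = 0 for every generalised eigenvector v of λ).

  λ = 3: largest Jordan block has size 1, contributing (x − 3)
  λ = 6: largest Jordan block has size 1, contributing (x − 6)

So m_A(x) = (x - 6)*(x - 3) = x^2 - 9*x + 18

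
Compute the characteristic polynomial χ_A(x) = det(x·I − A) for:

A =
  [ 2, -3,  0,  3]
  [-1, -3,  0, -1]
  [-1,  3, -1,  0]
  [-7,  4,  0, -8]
x^4 + 10*x^3 + 33*x^2 + 40*x + 16

Expanding det(x·I − A) (e.g. by cofactor expansion or by noting that A is similar to its Jordan form J, which has the same characteristic polynomial as A) gives
  χ_A(x) = x^4 + 10*x^3 + 33*x^2 + 40*x + 16
which factors as (x + 1)^2*(x + 4)^2. The eigenvalues (with algebraic multiplicities) are λ = -4 with multiplicity 2, λ = -1 with multiplicity 2.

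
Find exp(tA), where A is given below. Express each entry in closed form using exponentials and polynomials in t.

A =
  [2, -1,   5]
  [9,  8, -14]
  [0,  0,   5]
e^{tA} =
  [-3*t*exp(5*t) + exp(5*t), -t*exp(5*t), -t^2*exp(5*t)/2 + 5*t*exp(5*t)]
  [9*t*exp(5*t), 3*t*exp(5*t) + exp(5*t), 3*t^2*exp(5*t)/2 - 14*t*exp(5*t)]
  [0, 0, exp(5*t)]

Strategy: write A = P · J · P⁻¹ where J is a Jordan canonical form, so e^{tA} = P · e^{tJ} · P⁻¹, and e^{tJ} can be computed block-by-block.

A has Jordan form
J =
  [5, 1, 0]
  [0, 5, 1]
  [0, 0, 5]
(up to reordering of blocks).

Per-block formulas:
  For a 3×3 Jordan block J_3(5): exp(t · J_3(5)) = e^(5t)·(I + t·N + (t^2/2)·N^2), where N is the 3×3 nilpotent shift.

After assembling e^{tJ} and conjugating by P, we get:

e^{tA} =
  [-3*t*exp(5*t) + exp(5*t), -t*exp(5*t), -t^2*exp(5*t)/2 + 5*t*exp(5*t)]
  [9*t*exp(5*t), 3*t*exp(5*t) + exp(5*t), 3*t^2*exp(5*t)/2 - 14*t*exp(5*t)]
  [0, 0, exp(5*t)]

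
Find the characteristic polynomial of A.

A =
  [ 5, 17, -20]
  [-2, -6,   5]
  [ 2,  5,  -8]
x^3 + 9*x^2 + 27*x + 27

Expanding det(x·I − A) (e.g. by cofactor expansion or by noting that A is similar to its Jordan form J, which has the same characteristic polynomial as A) gives
  χ_A(x) = x^3 + 9*x^2 + 27*x + 27
which factors as (x + 3)^3. The eigenvalues (with algebraic multiplicities) are λ = -3 with multiplicity 3.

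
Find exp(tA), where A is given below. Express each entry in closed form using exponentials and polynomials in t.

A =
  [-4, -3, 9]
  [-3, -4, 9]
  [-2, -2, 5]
e^{tA} =
  [-3*t*exp(-t) + exp(-t), -3*t*exp(-t), 9*t*exp(-t)]
  [-3*t*exp(-t), -3*t*exp(-t) + exp(-t), 9*t*exp(-t)]
  [-2*t*exp(-t), -2*t*exp(-t), 6*t*exp(-t) + exp(-t)]

Strategy: write A = P · J · P⁻¹ where J is a Jordan canonical form, so e^{tA} = P · e^{tJ} · P⁻¹, and e^{tJ} can be computed block-by-block.

A has Jordan form
J =
  [-1,  1,  0]
  [ 0, -1,  0]
  [ 0,  0, -1]
(up to reordering of blocks).

Per-block formulas:
  For a 2×2 Jordan block J_2(-1): exp(t · J_2(-1)) = e^(-1t)·(I + t·N), where N is the 2×2 nilpotent shift.
  For a 1×1 block at λ = -1: exp(t · [-1]) = [e^(-1t)].

After assembling e^{tJ} and conjugating by P, we get:

e^{tA} =
  [-3*t*exp(-t) + exp(-t), -3*t*exp(-t), 9*t*exp(-t)]
  [-3*t*exp(-t), -3*t*exp(-t) + exp(-t), 9*t*exp(-t)]
  [-2*t*exp(-t), -2*t*exp(-t), 6*t*exp(-t) + exp(-t)]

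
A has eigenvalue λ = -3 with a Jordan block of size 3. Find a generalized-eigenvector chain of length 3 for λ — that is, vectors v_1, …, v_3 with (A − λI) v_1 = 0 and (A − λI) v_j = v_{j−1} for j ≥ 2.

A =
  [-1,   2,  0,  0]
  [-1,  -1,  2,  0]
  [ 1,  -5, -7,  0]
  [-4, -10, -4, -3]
A Jordan chain for λ = -3 of length 3:
v_1 = (2, -2, 3, -2)ᵀ
v_2 = (2, -1, 1, -4)ᵀ
v_3 = (1, 0, 0, 0)ᵀ

Let N = A − (-3)·I. We want v_3 with N^3 v_3 = 0 but N^2 v_3 ≠ 0; then v_{j-1} := N · v_j for j = 3, …, 2.

Pick v_3 = (1, 0, 0, 0)ᵀ.
Then v_2 = N · v_3 = (2, -1, 1, -4)ᵀ.
Then v_1 = N · v_2 = (2, -2, 3, -2)ᵀ.

Sanity check: (A − (-3)·I) v_1 = (0, 0, 0, 0)ᵀ = 0. ✓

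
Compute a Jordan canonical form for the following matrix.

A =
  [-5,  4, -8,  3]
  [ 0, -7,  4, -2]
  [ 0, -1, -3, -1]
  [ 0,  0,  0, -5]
J_2(-5) ⊕ J_2(-5)

The characteristic polynomial is
  det(x·I − A) = x^4 + 20*x^3 + 150*x^2 + 500*x + 625 = (x + 5)^4

Eigenvalues and multiplicities (the geometric multiplicity of λ is n − rank(A − λI), which equals the number of Jordan blocks for λ):
  λ = -5: algebraic multiplicity = 4, geometric multiplicity = 2

Determining the block sizes for each eigenvalue:
  λ = -5: with am = 4 and gm = 2, the partition is not yet determined (e.g. several partitions of 4 into 2 parts exist). Let N = A − (-5)·I. Computing rank(N^1) = 2, rank(N^2) = 0; the number of blocks of size ≥ j is rank(N^{j−1}) − rank(N^j), giving [2, 2]. So we have 2 block(s) of size 2 → block sizes [2, 2]

Assembling the blocks gives a Jordan form
J =
  [-5,  1,  0,  0]
  [ 0, -5,  0,  0]
  [ 0,  0, -5,  1]
  [ 0,  0,  0, -5]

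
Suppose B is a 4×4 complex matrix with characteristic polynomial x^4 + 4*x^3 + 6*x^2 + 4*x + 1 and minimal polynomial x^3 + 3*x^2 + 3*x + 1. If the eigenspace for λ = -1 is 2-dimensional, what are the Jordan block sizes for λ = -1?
Block sizes for λ = -1: [3, 1]

Step 1 — from the characteristic polynomial, algebraic multiplicity of λ = -1 is 4. From dim ker(B − (-1)·I) = 2, there are exactly 2 Jordan blocks for λ = -1.
Step 2 — from the minimal polynomial, the factor (x + 1)^3 tells us the largest block for λ = -1 has size 3.
Step 3 — with total size 4, 2 blocks, and largest block 3, the block sizes (in nonincreasing order) are [3, 1].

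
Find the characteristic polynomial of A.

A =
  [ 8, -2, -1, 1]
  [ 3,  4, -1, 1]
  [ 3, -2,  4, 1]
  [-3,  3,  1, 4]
x^4 - 20*x^3 + 150*x^2 - 500*x + 625

Expanding det(x·I − A) (e.g. by cofactor expansion or by noting that A is similar to its Jordan form J, which has the same characteristic polynomial as A) gives
  χ_A(x) = x^4 - 20*x^3 + 150*x^2 - 500*x + 625
which factors as (x - 5)^4. The eigenvalues (with algebraic multiplicities) are λ = 5 with multiplicity 4.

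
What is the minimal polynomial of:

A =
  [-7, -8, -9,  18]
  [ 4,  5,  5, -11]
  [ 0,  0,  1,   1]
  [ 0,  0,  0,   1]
x^4 - 6*x^2 + 8*x - 3

The characteristic polynomial is χ_A(x) = (x - 1)^3*(x + 3), so the eigenvalues are known. The minimal polynomial is
  m_A(x) = Π_λ (x − λ)^{k_λ}
where k_λ is the size of the *largest* Jordan block for λ (equivalently, the smallest k with (A − λI)^k v = 0 for every generalised eigenvector v of λ).

  λ = -3: largest Jordan block has size 1, contributing (x + 3)
  λ = 1: largest Jordan block has size 3, contributing (x − 1)^3

So m_A(x) = (x - 1)^3*(x + 3) = x^4 - 6*x^2 + 8*x - 3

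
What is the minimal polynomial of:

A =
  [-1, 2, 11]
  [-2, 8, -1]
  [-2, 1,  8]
x^3 - 15*x^2 + 75*x - 125

The characteristic polynomial is χ_A(x) = (x - 5)^3, so the eigenvalues are known. The minimal polynomial is
  m_A(x) = Π_λ (x − λ)^{k_λ}
where k_λ is the size of the *largest* Jordan block for λ (equivalently, the smallest k with (A − λI)^k v = 0 for every generalised eigenvector v of λ).

  λ = 5: largest Jordan block has size 3, contributing (x − 5)^3

So m_A(x) = (x - 5)^3 = x^3 - 15*x^2 + 75*x - 125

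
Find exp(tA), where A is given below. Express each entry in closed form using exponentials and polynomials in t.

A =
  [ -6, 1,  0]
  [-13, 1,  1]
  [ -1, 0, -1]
e^{tA} =
  [3*t^2*exp(-2*t)/2 - 4*t*exp(-2*t) + exp(-2*t), -t^2*exp(-2*t)/2 + t*exp(-2*t), t^2*exp(-2*t)/2]
  [6*t^2*exp(-2*t) - 13*t*exp(-2*t), -2*t^2*exp(-2*t) + 3*t*exp(-2*t) + exp(-2*t), 2*t^2*exp(-2*t) + t*exp(-2*t)]
  [3*t^2*exp(-2*t)/2 - t*exp(-2*t), -t^2*exp(-2*t)/2, t^2*exp(-2*t)/2 + t*exp(-2*t) + exp(-2*t)]

Strategy: write A = P · J · P⁻¹ where J is a Jordan canonical form, so e^{tA} = P · e^{tJ} · P⁻¹, and e^{tJ} can be computed block-by-block.

A has Jordan form
J =
  [-2,  1,  0]
  [ 0, -2,  1]
  [ 0,  0, -2]
(up to reordering of blocks).

Per-block formulas:
  For a 3×3 Jordan block J_3(-2): exp(t · J_3(-2)) = e^(-2t)·(I + t·N + (t^2/2)·N^2), where N is the 3×3 nilpotent shift.

After assembling e^{tJ} and conjugating by P, we get:

e^{tA} =
  [3*t^2*exp(-2*t)/2 - 4*t*exp(-2*t) + exp(-2*t), -t^2*exp(-2*t)/2 + t*exp(-2*t), t^2*exp(-2*t)/2]
  [6*t^2*exp(-2*t) - 13*t*exp(-2*t), -2*t^2*exp(-2*t) + 3*t*exp(-2*t) + exp(-2*t), 2*t^2*exp(-2*t) + t*exp(-2*t)]
  [3*t^2*exp(-2*t)/2 - t*exp(-2*t), -t^2*exp(-2*t)/2, t^2*exp(-2*t)/2 + t*exp(-2*t) + exp(-2*t)]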